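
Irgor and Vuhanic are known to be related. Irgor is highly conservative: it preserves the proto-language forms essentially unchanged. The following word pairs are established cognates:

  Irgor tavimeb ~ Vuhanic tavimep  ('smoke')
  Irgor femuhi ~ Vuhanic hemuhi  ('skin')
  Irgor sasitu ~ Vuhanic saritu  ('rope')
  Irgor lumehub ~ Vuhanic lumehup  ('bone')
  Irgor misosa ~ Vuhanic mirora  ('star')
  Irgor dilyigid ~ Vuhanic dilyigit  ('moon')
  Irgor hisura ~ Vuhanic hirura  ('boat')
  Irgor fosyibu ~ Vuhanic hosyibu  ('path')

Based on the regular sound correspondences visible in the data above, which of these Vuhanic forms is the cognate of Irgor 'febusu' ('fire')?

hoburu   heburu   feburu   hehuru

femuhi ~ hemuhi — Irgor f corresponds to Vuhanic h word-initially before a front vowel.
hisura ~ hirura — Irgor s corresponds to Vuhanic r between vowels (before a back vowel).
Applying these to Irgor 'febusu':
  febusu → hebusu   (f→h word-initially before a front vowel)
  hebusu → heburu   (s→r between vowels (before a back vowel))
So the Vuhanic cognate is 'heburu'.

heburu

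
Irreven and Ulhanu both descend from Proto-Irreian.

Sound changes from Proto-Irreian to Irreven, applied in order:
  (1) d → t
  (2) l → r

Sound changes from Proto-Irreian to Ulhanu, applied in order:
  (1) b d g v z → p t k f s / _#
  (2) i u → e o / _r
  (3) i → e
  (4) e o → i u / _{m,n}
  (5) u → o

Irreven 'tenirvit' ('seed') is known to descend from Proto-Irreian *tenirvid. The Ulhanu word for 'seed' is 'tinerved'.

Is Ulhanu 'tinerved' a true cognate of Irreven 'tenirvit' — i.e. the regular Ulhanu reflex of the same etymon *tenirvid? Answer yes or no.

no

Derive the expected Ulhanu reflex of *tenirvid:
Ulhanu: start from *tenirvid.
  rule 1 (final devoicing): tenirvid → tenirvit
  rule 2 (pre-rhotic lowering): tenirvit → tenervit
  rule 3 (vowel merger): tenervit → tenervet
  rule 4 (pre-nasal raising): tenervet → tinervet
  rule 5: no change — tinervet
  ⇒ Ulhanu tinervet
The regular Ulhanu reflex would be 'tinervet', but the attested form is 'tinerved'. The correspondence is irregular, so they are not cognates (the Ulhanu form has a different source).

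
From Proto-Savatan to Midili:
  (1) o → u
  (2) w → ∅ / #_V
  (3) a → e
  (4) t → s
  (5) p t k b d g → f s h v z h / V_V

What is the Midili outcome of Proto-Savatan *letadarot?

Midili: *letadarot
  letadarot → letadarut   [vowel merger]
  letadarut (rule 2 does not apply)
  letadarut → letederut   [vowel merger]
  letederut → lesederus   [unconditioned shift]
  lesederus → lesezerus   [intervocalic lenition]
  giving Midili lesezerus.

lesezerus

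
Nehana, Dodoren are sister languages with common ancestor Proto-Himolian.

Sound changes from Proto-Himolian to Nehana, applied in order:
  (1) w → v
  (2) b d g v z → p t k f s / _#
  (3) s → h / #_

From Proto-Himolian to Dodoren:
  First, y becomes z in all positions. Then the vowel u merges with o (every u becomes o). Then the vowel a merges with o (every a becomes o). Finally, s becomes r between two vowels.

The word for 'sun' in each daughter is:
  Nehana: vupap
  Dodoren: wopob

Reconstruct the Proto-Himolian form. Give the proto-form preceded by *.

Position 2: Nehana has u, Dodoren has o. Nehana preserves u here (none of its changes turn any other segment into u), so the proto-segment is *u.
Position 4: Nehana has a, Dodoren has o. Nehana preserves a here (none of its changes turn any other segment into a), so the proto-segment is *a.
Position 1: Nehana has v, Dodoren has w. Dodoren preserves w here (none of its changes turn any other segment into w), so the proto-segment is *w.
Verify the candidate proto-form against each daughter:
Nehana: start from *wupab.
  rule 1 (unconditioned shift): wupab → vupab
  rule 2 (final devoicing): vupab → vupap
  rule 3: no change — vupap
  ⇒ Nehana vupap
Dodoren: *wupab
  wupab (rule 1 does not apply)
  wupab → wopab   [vowel merger]
  wopab → wopob   [vowel merger]
  wopob (rule 4 does not apply)
  giving Dodoren wopob.
No other proto-form is consistent with every reflex, so the reconstruction is *wupab.

*wupab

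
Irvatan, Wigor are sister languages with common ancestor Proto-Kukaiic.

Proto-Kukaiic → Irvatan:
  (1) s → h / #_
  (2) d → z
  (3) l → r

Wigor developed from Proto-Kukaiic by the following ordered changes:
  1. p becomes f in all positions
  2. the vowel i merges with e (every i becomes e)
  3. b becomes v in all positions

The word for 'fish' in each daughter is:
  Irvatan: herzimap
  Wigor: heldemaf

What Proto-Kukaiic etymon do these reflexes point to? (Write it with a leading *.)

*heldimap

Position 8: Irvatan has p, Wigor has f. Irvatan preserves p here (none of its changes turn any other segment into p), so the proto-segment is *p.
Position 3: Irvatan has r, Wigor has l. Wigor preserves l here (none of its changes turn any other segment into l), so the proto-segment is *l.
Position 4: Irvatan has z, Wigor has d. Wigor preserves d here (none of its changes turn any other segment into d), so the proto-segment is *d.
Verify the candidate proto-form against each daughter:
Irvatan: *heldimap > helzimap > herzimap  (by unconditioned shift, unconditioned shift)
Wigor: start from *heldimap.
  rule 1 (unconditioned shift): heldimap → heldimaf
  rule 2 (vowel merger): heldimaf → heldemaf
  rule 3: no change — heldemaf
  ⇒ Wigor heldemaf
Only *heldimap yields all of Irvatan herzimap, Wigor heldemaf.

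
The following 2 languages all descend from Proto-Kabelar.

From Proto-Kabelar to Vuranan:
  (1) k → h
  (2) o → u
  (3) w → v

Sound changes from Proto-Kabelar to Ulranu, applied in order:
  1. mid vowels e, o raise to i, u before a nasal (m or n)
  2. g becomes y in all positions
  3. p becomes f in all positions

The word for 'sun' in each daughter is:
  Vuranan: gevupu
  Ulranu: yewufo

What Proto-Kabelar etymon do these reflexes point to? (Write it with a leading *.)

Position 5: Vuranan has p, Ulranu has f. Vuranan preserves p here (none of its changes turn any other segment into p), so the proto-segment is *p.
Position 6: Vuranan has u, Ulranu has o. Ulranu preserves o here (none of its changes turn any other segment into o), so the proto-segment is *o.
Verify the candidate proto-form against each daughter:
Vuranan: start from *gewupo.
  rule 1: no change — gewupo
  rule 2 (vowel merger): gewupo → gewupu
  rule 3 (unconditioned shift): gewupu → gevupu
  ⇒ Vuranan gevupu
Ulranu: *gewupo > yewupo > yewufo  (by unconditioned shift, unconditioned shift)
No other proto-form is consistent with every reflex, so the reconstruction is *gewupo.

*gewupo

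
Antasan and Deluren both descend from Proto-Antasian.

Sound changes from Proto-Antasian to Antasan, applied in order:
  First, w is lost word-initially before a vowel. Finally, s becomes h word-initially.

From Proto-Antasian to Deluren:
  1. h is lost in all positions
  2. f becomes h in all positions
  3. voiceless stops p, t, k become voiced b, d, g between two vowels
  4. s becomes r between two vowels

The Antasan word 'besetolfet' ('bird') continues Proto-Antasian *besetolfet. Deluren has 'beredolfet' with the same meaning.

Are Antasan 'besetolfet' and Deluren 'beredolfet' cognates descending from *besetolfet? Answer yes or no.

Derive the expected Deluren reflex of *besetolfet:
Deluren: *besetolfet
  besetolfet (rule 1 does not apply)
  besetolfet → besetolhet   [unconditioned shift]
  besetolhet → besedolhet   [intervocalic voicing]
  besedolhet → beredolhet   [rhotacism]
  giving Deluren beredolhet.
The regular Deluren reflex would be 'beredolhet', but the attested form is 'beredolfet'. The correspondence is irregular, so they are not cognates (the Deluren form has a different source).

no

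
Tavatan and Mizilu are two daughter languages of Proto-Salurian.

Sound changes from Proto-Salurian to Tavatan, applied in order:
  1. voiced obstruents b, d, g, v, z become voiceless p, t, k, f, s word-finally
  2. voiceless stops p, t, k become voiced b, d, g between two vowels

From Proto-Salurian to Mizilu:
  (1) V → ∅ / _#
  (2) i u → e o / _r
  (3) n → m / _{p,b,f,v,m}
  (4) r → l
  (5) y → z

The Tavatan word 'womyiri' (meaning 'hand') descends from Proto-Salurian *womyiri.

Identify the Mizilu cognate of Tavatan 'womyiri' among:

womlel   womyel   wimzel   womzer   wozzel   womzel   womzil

womzel

Mizilu: start from *womyiri.
  rule 1 (apocope): womyiri → womyir
  rule 2 (pre-rhotic lowering): womyir → womyer
  rule 3: no change — womyer
  rule 4 (unconditioned shift): womyer → womyel
  rule 5 (unconditioned shift): womyel → womzel
  ⇒ Mizilu womzel
The other candidates each miss or misapply at least one Mizilu change.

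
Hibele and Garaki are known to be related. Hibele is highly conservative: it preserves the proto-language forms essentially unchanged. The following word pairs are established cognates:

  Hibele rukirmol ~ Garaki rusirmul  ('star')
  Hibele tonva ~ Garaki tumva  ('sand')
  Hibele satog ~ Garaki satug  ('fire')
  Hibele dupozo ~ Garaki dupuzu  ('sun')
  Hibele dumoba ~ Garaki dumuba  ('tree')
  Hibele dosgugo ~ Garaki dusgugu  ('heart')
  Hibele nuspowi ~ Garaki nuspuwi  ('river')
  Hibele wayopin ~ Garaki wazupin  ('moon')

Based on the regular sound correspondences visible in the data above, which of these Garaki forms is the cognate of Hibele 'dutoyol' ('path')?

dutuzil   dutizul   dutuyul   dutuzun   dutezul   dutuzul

rukirmol ~ rusirmul, satog ~ satug — Hibele o corresponds to Garaki u after a consonant, before a consonant other than r, m, n, p, b, f, v.
wayopin ~ wazupin — Hibele y corresponds to Garaki z between vowels (before a back vowel).
Applying these to Hibele 'dutoyol':
  dutoyol → dutuyol   (o→u after a consonant, before a consonant other than r, m, n, p, b, f, v)
  dutuyol → dutuzol   (y→z between vowels (before a back vowel))
  dutuzol → dutuzul   (o→u after a consonant, before a consonant other than r, m, n, p, b, f, v)
So the Garaki cognate is 'dutuzul'.

dutuzul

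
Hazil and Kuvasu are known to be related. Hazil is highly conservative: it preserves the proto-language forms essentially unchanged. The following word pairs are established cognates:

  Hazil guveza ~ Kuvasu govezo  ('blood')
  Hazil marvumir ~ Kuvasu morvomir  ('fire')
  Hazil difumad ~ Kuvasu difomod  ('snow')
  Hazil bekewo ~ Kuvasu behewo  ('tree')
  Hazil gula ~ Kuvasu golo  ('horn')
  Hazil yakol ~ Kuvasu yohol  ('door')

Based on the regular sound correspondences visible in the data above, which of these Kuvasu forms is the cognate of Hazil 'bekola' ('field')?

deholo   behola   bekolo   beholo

yakol ~ yohol — Hazil k corresponds to Kuvasu h between vowels (before a back vowel).
guveza ~ govezo, gula ~ golo — Hazil a corresponds to Kuvasu o word-finally.
Applying these to Hazil 'bekola':
  bekola → behola   (k→h between vowels (before a back vowel))
  behola → beholo   (a→o word-finally)
So the Kuvasu cognate is 'beholo'.

beholo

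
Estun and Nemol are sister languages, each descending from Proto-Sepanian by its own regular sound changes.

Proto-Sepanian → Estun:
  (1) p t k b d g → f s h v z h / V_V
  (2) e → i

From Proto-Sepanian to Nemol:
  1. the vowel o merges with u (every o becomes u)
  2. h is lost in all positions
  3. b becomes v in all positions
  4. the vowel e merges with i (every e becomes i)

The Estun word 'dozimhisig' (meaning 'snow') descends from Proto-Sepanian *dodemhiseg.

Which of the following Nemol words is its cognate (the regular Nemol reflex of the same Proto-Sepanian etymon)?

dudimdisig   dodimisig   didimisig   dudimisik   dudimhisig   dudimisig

Nemol: *dodemhiseg > dudemhiseg > dudemiseg > dudimisig  (by vowel merger, h-loss, vowel merger)
Among the options, 'dudimisig' alone shows every Nemol change applied in order.

dudimisig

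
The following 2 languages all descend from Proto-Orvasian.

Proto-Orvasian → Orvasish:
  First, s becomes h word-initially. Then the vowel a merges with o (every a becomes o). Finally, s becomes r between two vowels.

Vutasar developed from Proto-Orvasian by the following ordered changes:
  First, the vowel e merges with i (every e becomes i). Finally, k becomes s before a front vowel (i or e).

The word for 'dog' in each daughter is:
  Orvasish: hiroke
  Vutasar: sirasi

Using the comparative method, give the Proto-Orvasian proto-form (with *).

*sirake

Position 6: Orvasish has e, Vutasar has i. Orvasish preserves e here (none of its changes turn any other segment into e), so the proto-segment is *e.
Position 4: Orvasish has o, Vutasar has a. Vutasar preserves a here (none of its changes turn any other segment into a), so the proto-segment is *a.
Continuing position by position gives *sirake; check it forward:
Orvasish: *sirake > hirake > hiroke  (by debuccalisation, vowel merger)
Vutasar: start from *sirake.
  rule 1 (vowel merger): sirake → siraki
  rule 2 (palatalisation): siraki → sirasi
  ⇒ Vutasar sirasi
*sirake is the unique common source.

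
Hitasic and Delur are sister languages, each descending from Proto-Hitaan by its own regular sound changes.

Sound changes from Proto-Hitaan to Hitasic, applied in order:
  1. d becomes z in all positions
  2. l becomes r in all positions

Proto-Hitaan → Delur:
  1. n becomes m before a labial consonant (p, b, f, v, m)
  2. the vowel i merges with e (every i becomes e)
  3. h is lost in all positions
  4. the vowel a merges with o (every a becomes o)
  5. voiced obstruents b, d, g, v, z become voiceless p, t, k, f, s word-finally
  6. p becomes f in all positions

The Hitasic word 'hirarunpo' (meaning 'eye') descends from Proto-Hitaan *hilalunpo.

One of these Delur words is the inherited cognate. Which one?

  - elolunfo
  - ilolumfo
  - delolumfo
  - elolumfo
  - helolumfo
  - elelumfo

Delur: *hilalunpo
  hilalunpo → hilalumpo   [nasal place assimilation]
  hilalumpo → helalumpo   [vowel merger]
  helalumpo → elalumpo   [h-loss]
  elalumpo → elolumpo   [vowel merger]
  elolumpo (rule 5 does not apply)
  elolumpo → elolumfo   [unconditioned shift]
  giving Delur elolumfo.
Only 'elolumfo' matches the regular Delur development of *hilalunpo.

elolumfo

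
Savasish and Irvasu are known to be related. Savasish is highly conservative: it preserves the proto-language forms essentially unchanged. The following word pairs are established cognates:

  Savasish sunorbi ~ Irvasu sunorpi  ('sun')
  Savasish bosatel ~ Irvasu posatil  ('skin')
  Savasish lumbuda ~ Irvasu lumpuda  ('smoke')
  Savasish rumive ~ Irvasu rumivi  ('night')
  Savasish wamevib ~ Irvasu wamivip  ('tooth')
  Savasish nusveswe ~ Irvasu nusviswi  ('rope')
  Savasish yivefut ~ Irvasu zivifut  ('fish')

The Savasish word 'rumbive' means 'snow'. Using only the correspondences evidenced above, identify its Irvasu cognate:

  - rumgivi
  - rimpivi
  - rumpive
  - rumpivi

sunorbi ~ sunorpi — Savasish b corresponds to Irvasu p after a consonant, before a front vowel.
rumive ~ rumivi, nusveswe ~ nusviswi — Savasish e corresponds to Irvasu i word-finally.
Applying these to Savasish 'rumbive':
  rumbive → rumpive   (b→p after a consonant, before a front vowel)
  rumpive → rumpivi   (e→i word-finally)
So the Irvasu cognate is 'rumpivi'.

rumpivi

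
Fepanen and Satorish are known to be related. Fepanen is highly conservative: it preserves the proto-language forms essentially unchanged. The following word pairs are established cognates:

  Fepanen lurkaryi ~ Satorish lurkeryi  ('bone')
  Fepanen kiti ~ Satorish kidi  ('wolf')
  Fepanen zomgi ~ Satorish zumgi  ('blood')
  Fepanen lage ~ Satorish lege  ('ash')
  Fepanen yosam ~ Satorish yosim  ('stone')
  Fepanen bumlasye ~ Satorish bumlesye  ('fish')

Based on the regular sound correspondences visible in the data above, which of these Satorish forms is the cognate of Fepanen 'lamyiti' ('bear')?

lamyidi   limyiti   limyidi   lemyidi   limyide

limyidi

yosam ~ yosim — Fepanen a corresponds to Satorish i after a consonant, before a nasal.
kiti ~ kidi — Fepanen t corresponds to Satorish d between vowels (before a front vowel).
Applying these to Fepanen 'lamyiti':
  lamyiti → limyiti   (a→i after a consonant, before a nasal)
  limyiti → limyidi   (t→d between vowels (before a front vowel))
So the Satorish cognate is 'limyidi'.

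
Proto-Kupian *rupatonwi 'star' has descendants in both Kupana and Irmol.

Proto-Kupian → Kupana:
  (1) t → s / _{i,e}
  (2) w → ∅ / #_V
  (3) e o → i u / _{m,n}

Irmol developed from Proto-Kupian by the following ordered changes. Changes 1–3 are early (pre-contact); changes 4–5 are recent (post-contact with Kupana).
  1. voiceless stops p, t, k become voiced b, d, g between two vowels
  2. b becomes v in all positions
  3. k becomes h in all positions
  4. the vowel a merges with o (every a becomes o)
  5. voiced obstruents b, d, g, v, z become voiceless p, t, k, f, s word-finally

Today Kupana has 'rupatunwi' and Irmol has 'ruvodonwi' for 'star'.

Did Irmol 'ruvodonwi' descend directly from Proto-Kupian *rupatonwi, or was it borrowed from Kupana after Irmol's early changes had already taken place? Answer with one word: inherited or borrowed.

inherited

If inherited, *rupatonwi would pass through all of Irmol's changes:
Irmol: *rupatonwi > rubadonwi > ruvadonwi > ruvodonwi  (by intervocalic voicing, unconditioned shift, vowel merger)
If borrowed from Kupana 'rupatunwi' after the early changes, it would undergo only the recent ones:
  rule 4 (vowel merger): rupatunwi → rupotunwi
  rule 5 (final devoicing): no change (rupotunwi)
  ⇒ as a loan: rupotunwi
Irmol 'ruvodonwi' matches the inherited outcome exactly, so it is an inherited cognate, not a loan.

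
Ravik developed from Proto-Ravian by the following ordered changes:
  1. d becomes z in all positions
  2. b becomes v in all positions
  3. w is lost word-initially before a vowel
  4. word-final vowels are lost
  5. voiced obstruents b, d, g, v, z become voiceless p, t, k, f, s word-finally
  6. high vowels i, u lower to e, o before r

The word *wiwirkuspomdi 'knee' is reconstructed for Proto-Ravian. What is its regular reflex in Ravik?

Ravik: *wiwirkuspomdi > wiwirkuspomzi > iwirkuspomzi > iwirkuspomz > iwirkuspoms > iwerkuspoms  (by unconditioned shift, glide loss, apocope, final devoicing, pre-rhotic lowering)

iwerkuspoms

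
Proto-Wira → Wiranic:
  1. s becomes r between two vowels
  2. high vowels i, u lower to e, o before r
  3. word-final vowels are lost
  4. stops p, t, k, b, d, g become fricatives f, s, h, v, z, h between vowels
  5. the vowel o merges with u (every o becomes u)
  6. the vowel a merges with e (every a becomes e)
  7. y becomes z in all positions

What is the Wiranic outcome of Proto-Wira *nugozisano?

nuhuzeren

Wiranic: start from *nugozisano.
  rule 1 (rhotacism): nugozisano → nugozirano
  rule 2 (pre-rhotic lowering): nugozirano → nugozerano
  rule 3 (apocope): nugozerano → nugozeran
  rule 4 (intervocalic lenition): nugozeran → nuhozeran
  rule 5 (vowel merger): nuhozeran → nuhuzeran
  rule 6 (vowel merger): nuhuzeran → nuhuzeren
  rule 7: no change — nuhuzeren
  ⇒ Wiranic nuhuzeren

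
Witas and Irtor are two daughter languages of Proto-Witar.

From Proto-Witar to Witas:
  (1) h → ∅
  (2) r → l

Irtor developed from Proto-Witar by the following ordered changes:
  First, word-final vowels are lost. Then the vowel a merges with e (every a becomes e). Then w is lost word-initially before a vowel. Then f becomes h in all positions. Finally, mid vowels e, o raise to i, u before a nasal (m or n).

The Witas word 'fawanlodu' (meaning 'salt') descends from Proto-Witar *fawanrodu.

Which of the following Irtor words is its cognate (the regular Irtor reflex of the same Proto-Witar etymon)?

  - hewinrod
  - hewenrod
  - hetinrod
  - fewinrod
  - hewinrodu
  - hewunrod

hewinrod

Irtor: *fawanrodu
  fawanrodu → fawanrod   [apocope]
  fawanrod → fewenrod   [vowel merger]
  fewenrod (rule 3 does not apply)
  fewenrod → hewenrod   [unconditioned shift]
  hewenrod → hewinrod   [pre-nasal raising]
  giving Irtor hewinrod.
The other candidates each miss or misapply at least one Irtor change.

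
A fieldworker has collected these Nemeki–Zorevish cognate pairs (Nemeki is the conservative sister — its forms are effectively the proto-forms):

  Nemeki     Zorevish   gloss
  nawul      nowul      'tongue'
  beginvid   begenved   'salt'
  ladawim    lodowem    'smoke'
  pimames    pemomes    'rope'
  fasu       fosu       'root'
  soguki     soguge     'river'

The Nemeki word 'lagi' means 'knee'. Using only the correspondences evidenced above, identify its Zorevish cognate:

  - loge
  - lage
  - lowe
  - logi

nawul ~ nowul, ladawim ~ lodowem — Nemeki a corresponds to Zorevish o after a consonant, before a consonant other than r, m, n, p, b, f, v.
soguki ~ soguge — Nemeki i corresponds to Zorevish e word-finally.
Applying these to Nemeki 'lagi':
  lagi → logi   (a→o after a consonant, before a consonant other than r, m, n, p, b, f, v)
  logi → loge   (i→e word-finally)
So the Zorevish cognate is 'loge'.

loge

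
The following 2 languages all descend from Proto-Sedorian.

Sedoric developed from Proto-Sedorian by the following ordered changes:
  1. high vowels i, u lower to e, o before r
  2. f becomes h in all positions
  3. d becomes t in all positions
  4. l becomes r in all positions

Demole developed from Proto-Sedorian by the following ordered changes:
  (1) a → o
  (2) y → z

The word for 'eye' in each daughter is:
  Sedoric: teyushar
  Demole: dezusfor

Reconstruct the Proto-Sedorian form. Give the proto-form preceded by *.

*deyusfar

Position 6: Sedoric has h, Demole has f. Demole preserves f here (none of its changes turn any other segment into f), so the proto-segment is *f.
Position 7: Sedoric has a, Demole has o. Sedoric preserves a here (none of its changes turn any other segment into a), so the proto-segment is *a.
Verify the candidate proto-form against each daughter:
Sedoric: *deyusfar
  deyusfar (rule 1 does not apply)
  deyusfar → deyushar   [unconditioned shift]
  deyushar → teyushar   [unconditioned shift]
  teyushar (rule 4 does not apply)
  giving Sedoric teyushar.
Demole: *deyusfar
  deyusfar → deyusfor   [vowel merger]
  deyusfor → dezusfor   [unconditioned shift]
  giving Demole dezusfor.
*deyusfar is the unique common source.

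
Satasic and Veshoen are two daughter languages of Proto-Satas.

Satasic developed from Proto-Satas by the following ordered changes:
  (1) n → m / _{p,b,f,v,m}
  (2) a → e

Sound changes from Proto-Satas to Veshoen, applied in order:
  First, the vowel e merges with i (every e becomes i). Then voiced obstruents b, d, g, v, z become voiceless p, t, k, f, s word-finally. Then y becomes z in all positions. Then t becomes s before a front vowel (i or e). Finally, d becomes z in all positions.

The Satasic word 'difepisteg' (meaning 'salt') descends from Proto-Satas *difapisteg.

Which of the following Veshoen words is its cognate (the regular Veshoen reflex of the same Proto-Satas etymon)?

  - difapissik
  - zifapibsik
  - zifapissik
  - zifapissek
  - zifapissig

Veshoen: *difapisteg > difapistig > difapistik > difapissik > zifapissik  (by vowel merger, final devoicing, palatalisation, unconditioned shift)
Among the options, 'zifapissik' alone shows every Veshoen change applied in order.

zifapissik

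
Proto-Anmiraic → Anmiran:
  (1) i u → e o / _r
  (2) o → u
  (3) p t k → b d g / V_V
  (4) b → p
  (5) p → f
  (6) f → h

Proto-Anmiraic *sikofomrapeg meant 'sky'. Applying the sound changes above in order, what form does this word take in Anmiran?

Anmiran: start from *sikofomrapeg.
  rule 1: no change — sikofomrapeg
  rule 2 (vowel merger): sikofomrapeg → sikufumrapeg
  rule 3 (intervocalic voicing): sikufumrapeg → sigufumrabeg
  rule 4 (unconditioned shift): sigufumrabeg → sigufumrapeg
  rule 5 (unconditioned shift): sigufumrapeg → sigufumrafeg
  rule 6 (unconditioned shift): sigufumrafeg → siguhumraheg
  ⇒ Anmiran siguhumraheg

siguhumraheg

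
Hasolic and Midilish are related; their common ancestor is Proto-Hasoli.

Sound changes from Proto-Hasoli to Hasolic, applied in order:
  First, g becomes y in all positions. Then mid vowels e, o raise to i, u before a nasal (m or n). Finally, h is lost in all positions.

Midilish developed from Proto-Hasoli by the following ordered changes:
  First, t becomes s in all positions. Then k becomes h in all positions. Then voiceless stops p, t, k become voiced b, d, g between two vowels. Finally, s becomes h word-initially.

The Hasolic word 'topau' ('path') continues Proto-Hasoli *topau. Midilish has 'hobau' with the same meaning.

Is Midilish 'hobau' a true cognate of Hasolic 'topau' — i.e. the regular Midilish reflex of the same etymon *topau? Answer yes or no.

yes

Derive the expected Midilish reflex of *topau:
Midilish: *topau
  topau → sopau   [unconditioned shift]
  sopau (rule 2 does not apply)
  sopau → sobau   [intervocalic voicing]
  sobau → hobau   [debuccalisation]
  giving Midilish hobau.
Midilish 'hobau' matches the regular reflex exactly, so the pair is cognate.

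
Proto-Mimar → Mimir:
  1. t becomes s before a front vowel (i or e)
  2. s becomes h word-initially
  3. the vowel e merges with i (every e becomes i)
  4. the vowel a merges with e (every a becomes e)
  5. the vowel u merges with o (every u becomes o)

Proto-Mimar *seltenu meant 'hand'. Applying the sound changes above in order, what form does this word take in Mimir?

Mimir: start from *seltenu.
  rule 1 (palatalisation): seltenu → selsenu
  rule 2 (debuccalisation): selsenu → helsenu
  rule 3 (vowel merger): helsenu → hilsinu
  rule 4: no change — hilsinu
  rule 5 (vowel merger): hilsinu → hilsino
  ⇒ Mimir hilsino

hilsino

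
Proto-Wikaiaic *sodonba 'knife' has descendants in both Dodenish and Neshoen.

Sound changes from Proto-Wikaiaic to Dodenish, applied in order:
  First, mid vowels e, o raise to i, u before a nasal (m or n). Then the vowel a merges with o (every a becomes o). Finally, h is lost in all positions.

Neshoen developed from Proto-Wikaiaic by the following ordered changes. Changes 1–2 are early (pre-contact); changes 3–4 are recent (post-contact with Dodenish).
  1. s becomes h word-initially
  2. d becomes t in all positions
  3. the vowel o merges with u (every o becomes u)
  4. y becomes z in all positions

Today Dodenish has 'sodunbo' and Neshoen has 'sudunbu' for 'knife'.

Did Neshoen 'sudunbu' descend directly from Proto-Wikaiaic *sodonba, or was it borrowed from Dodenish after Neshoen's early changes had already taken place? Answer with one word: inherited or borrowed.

If inherited, *sodonba would pass through all of Neshoen's changes:
Neshoen: *sodonba
  sodonba → hodonba   [debuccalisation]
  hodonba → hotonba   [unconditioned shift]
  hotonba → hutunba   [vowel merger]
  hutunba (rule 4 does not apply)
  giving Neshoen hutunba.
If borrowed from Dodenish 'sodunbo' after the early changes, it would undergo only the recent ones:
  rule 3 (vowel merger): sodunbo → sudunbu
  rule 4 (unconditioned shift): no change (sudunbu)
  ⇒ as a loan: sudunbu
Neshoen 'sudunbu' matches the loan outcome 'sudunbu', not the inherited 'hutunba' — it skipped the early Neshoen changes, so it was borrowed from Dodenish.

borrowed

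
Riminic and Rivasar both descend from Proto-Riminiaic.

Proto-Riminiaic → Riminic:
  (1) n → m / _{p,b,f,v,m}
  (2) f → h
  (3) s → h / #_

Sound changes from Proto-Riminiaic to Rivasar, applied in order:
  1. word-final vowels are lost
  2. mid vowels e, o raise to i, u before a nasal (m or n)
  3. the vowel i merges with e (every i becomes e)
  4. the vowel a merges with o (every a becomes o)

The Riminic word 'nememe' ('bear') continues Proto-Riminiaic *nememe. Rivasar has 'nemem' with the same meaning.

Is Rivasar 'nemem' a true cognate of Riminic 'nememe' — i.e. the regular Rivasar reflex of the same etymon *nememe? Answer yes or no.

yes

Derive the expected Rivasar reflex of *nememe:
Rivasar: start from *nememe.
  rule 1 (apocope): nememe → nemem
  rule 2 (pre-nasal raising): nemem → nimim
  rule 3 (vowel merger): nimim → nemem
  rule 4: no change — nemem
  ⇒ Rivasar nemem
Rivasar 'nemem' matches the regular reflex exactly, so the pair is cognate.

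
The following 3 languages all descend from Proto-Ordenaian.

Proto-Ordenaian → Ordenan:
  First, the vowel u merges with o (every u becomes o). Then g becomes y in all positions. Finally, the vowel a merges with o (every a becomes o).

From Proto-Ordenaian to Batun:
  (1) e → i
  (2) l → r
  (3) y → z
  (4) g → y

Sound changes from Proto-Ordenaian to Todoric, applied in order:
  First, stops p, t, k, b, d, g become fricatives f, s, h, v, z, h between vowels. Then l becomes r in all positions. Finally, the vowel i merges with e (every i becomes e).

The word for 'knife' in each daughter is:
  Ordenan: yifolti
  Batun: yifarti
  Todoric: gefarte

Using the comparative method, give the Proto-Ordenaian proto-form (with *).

*gifalti

Position 4: Ordenan has o, Batun has a, Todoric has a. Batun preserves a here (none of its changes turn any other segment into a), so the proto-segment is *a.
Position 1: Ordenan has y, Batun has y, Todoric has g. Todoric preserves g here (none of its changes turn any other segment into g), so the proto-segment is *g.
Position 7: Ordenan has i, Batun has i, Todoric has e. Ordenan preserves i here (none of its changes turn any other segment into i), so the proto-segment is *i.
Continuing position by position gives *gifalti; check it forward:
Ordenan: *gifalti
  gifalti (rule 1 does not apply)
  gifalti → yifalti   [unconditioned shift]
  yifalti → yifolti   [vowel merger]
  giving Ordenan yifolti.
Batun: start from *gifalti.
  rule 1: no change — gifalti
  rule 2 (unconditioned shift): gifalti → gifarti
  rule 3: no change — gifarti
  rule 4 (unconditioned shift): gifarti → yifarti
  ⇒ Batun yifarti
Todoric: start from *gifalti.
  rule 1: no change — gifalti
  rule 2 (unconditioned shift): gifalti → gifarti
  rule 3 (vowel merger): gifarti → gefarte
  ⇒ Todoric gefarte
No other proto-form is consistent with every reflex, so the reconstruction is *gifalti.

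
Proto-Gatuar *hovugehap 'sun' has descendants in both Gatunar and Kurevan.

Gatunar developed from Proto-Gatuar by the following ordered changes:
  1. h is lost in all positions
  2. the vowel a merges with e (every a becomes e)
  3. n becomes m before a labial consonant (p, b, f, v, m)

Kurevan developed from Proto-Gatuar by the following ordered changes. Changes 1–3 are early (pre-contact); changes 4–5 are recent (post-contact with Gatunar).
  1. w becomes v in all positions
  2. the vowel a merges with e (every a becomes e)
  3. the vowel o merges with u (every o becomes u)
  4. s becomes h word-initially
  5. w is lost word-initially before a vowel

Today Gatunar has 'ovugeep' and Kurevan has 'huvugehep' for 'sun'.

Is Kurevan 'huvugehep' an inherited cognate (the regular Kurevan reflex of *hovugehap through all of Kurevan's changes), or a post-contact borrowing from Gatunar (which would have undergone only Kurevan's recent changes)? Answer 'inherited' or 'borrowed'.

If inherited, *hovugehap would pass through all of Kurevan's changes:
Kurevan: start from *hovugehap.
  rule 1: no change — hovugehap
  rule 2 (vowel merger): hovugehap → hovugehep
  rule 3 (vowel merger): hovugehep → huvugehep
  rule 4: no change — huvugehep
  rule 5: no change — huvugehep
  ⇒ Kurevan huvugehep
If borrowed from Gatunar 'ovugeep' after the early changes, it would undergo only the recent ones:
  rule 4 (debuccalisation): no change (ovugeep)
  rule 5 (glide loss): no change (ovugeep)
  ⇒ as a loan: ovugeep
Kurevan 'huvugehep' matches the inherited outcome exactly, so it is an inherited cognate, not a loan.

inherited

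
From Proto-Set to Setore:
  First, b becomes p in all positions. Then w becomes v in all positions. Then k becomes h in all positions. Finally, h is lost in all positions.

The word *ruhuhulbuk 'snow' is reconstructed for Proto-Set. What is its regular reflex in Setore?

Setore: start from *ruhuhulbuk.
  rule 1 (unconditioned shift): ruhuhulbuk → ruhuhulpuk
  rule 2: no change — ruhuhulpuk
  rule 3 (unconditioned shift): ruhuhulpuk → ruhuhulpuh
  rule 4 (h-loss): ruhuhulpuh → ruuulpu
  ⇒ Setore ruuulpu

ruuulpu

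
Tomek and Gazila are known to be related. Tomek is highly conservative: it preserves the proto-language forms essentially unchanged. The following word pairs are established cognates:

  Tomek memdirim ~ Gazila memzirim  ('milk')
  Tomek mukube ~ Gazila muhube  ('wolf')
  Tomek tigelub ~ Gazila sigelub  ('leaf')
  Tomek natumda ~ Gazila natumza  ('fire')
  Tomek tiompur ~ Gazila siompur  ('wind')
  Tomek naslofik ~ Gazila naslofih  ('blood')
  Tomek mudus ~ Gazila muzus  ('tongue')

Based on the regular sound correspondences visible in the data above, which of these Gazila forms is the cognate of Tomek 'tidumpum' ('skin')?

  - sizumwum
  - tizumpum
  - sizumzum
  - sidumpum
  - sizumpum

sizumpum

tigelub ~ sigelub, tiompur ~ siompur — Tomek t corresponds to Gazila s word-initially before a front vowel.
mudus ~ muzus — Tomek d corresponds to Gazila z between vowels (before a back vowel).
Applying these to Tomek 'tidumpum':
  tidumpum → sidumpum   (t→s word-initially before a front vowel)
  sidumpum → sizumpum   (d→z between vowels (before a back vowel))
So the Gazila cognate is 'sizumpum'.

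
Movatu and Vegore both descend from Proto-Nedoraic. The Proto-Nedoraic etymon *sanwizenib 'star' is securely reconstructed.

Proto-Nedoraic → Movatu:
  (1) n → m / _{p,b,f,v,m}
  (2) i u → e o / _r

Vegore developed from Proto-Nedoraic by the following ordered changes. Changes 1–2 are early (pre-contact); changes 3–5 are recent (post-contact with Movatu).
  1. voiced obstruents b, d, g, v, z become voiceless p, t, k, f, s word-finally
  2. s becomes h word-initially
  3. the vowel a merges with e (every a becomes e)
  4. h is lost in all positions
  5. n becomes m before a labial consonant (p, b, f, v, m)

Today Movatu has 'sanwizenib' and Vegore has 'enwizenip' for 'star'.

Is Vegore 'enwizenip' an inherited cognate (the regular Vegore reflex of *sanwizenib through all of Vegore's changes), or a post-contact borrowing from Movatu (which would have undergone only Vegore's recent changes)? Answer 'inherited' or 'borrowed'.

If inherited, *sanwizenib would pass through all of Vegore's changes:
Vegore: *sanwizenib > sanwizenip > hanwizenip > henwizenip > enwizenip  (by final devoicing, debuccalisation, vowel merger, h-loss)
If borrowed from Movatu 'sanwizenib' after the early changes, it would undergo only the recent ones:
  rule 3 (vowel merger): sanwizenib → senwizenib
  rule 4 (h-loss): no change (senwizenib)
  rule 5 (nasal place assimilation): no change (senwizenib)
  ⇒ as a loan: senwizenib
Vegore 'enwizenip' matches the inherited outcome exactly, so it is an inherited cognate, not a loan.

inherited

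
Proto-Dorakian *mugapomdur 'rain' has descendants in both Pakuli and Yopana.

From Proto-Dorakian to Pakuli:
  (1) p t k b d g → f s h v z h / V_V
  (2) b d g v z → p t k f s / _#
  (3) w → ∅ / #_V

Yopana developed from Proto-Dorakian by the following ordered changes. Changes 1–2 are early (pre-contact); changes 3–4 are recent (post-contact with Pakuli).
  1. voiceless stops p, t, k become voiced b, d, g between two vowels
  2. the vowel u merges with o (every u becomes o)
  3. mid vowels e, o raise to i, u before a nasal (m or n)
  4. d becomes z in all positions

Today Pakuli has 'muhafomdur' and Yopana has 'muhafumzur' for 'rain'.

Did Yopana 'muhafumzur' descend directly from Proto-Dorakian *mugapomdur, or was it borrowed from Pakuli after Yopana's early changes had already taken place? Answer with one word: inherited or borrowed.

borrowed

If inherited, *mugapomdur would pass through all of Yopana's changes:
Yopana: start from *mugapomdur.
  rule 1 (intervocalic voicing): mugapomdur → mugabomdur
  rule 2 (vowel merger): mugabomdur → mogabomdor
  rule 3 (pre-nasal raising): mogabomdor → mogabumdor
  rule 4 (unconditioned shift): mogabumdor → mogabumzor
  ⇒ Yopana mogabumzor
If borrowed from Pakuli 'muhafomdur' after the early changes, it would undergo only the recent ones:
  rule 3 (pre-nasal raising): muhafomdur → muhafumdur
  rule 4 (unconditioned shift): muhafumdur → muhafumzur
  ⇒ as a loan: muhafumzur
Yopana 'muhafumzur' matches the loan outcome 'muhafumzur', not the inherited 'mogabumzor' — it skipped the early Yopana changes, so it was borrowed from Pakuli.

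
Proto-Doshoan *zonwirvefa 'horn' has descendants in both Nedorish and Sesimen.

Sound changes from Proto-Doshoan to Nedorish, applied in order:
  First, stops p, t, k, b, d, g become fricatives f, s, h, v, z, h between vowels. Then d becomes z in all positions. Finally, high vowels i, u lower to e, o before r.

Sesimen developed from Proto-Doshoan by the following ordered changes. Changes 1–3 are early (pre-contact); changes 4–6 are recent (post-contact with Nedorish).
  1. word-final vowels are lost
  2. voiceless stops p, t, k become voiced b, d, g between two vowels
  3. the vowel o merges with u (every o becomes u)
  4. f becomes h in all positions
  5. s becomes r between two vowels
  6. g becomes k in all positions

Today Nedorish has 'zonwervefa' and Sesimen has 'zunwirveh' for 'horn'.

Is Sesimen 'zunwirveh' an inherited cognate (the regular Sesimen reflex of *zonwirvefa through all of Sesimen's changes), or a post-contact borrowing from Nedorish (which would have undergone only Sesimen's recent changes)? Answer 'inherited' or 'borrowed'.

inherited

If inherited, *zonwirvefa would pass through all of Sesimen's changes:
Sesimen: *zonwirvefa
  zonwirvefa → zonwirvef   [apocope]
  zonwirvef (rule 2 does not apply)
  zonwirvef → zunwirvef   [vowel merger]
  zunwirvef → zunwirveh   [unconditioned shift]
  zunwirveh (rule 5 does not apply)
  zunwirveh (rule 6 does not apply)
  giving Sesimen zunwirveh.
If borrowed from Nedorish 'zonwervefa' after the early changes, it would undergo only the recent ones:
  rule 4 (unconditioned shift): zonwervefa → zonwerveha
  rule 5 (rhotacism): no change (zonwerveha)
  rule 6 (unconditioned shift): no change (zonwerveha)
  ⇒ as a loan: zonwerveha
Sesimen 'zunwirveh' matches the inherited outcome exactly, so it is an inherited cognate, not a loan.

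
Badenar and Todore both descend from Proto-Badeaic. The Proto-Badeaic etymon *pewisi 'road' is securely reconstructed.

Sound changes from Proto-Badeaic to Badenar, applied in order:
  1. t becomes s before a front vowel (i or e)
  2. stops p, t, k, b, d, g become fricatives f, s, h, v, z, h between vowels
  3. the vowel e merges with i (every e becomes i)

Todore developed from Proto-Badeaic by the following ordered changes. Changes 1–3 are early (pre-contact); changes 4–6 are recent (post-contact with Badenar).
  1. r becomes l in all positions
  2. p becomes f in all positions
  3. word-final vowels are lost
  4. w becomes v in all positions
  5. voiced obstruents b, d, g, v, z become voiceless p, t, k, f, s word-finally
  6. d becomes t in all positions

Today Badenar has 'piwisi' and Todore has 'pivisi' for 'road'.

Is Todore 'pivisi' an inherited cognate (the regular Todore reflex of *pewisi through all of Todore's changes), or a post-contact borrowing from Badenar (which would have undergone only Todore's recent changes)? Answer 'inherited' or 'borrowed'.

borrowed

If inherited, *pewisi would pass through all of Todore's changes:
Todore: start from *pewisi.
  rule 1: no change — pewisi
  rule 2 (unconditioned shift): pewisi → fewisi
  rule 3 (apocope): fewisi → fewis
  rule 4 (unconditioned shift): fewis → fevis
  rule 5: no change — fevis
  rule 6: no change — fevis
  ⇒ Todore fevis
If borrowed from Badenar 'piwisi' after the early changes, it would undergo only the recent ones:
  rule 4 (unconditioned shift): piwisi → pivisi
  rule 5 (final devoicing): no change (pivisi)
  rule 6 (unconditioned shift): no change (pivisi)
  ⇒ as a loan: pivisi
Todore 'pivisi' matches the loan outcome 'pivisi', not the inherited 'fevis' — it skipped the early Todore changes, so it was borrowed from Badenar.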